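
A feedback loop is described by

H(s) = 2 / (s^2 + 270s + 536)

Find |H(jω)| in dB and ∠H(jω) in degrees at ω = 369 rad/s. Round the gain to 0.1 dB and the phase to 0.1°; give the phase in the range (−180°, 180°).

Substitute s = j369:
Numerator: 2 = 2 + j0
Denominator: (j369)^2 + 270(j369) + 536 = -135625 + j99630
|N| = √(2² + 0²) ≈ 2, ∠N ≈ 0.00°
|D| = √(135625² + 99630²) ≈ 1.6829e+05, ∠D ≈ 143.70°
|H| = 2 / 1.6829e+05 ≈ 1.1884e-05
Gain = 20 log₁₀(1.1884e-05) ≈ -98.50 dB
∠H = 0.00° − 143.70° = -143.70°

-98.5 dB, -143.7°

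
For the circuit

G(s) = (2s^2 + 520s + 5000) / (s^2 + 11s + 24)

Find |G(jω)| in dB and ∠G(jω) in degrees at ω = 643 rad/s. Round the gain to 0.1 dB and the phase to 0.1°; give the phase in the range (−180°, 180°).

Substitute s = j643:
Numerator: 2(j643)^2 + 520(j643) + 5000 = -821898 + j334360
Denominator: (j643)^2 + 11(j643) + 24 = -413425 + j7073
|N| = √(821898² + 334360²) ≈ 8.8731e+05, ∠N ≈ 157.86°
|D| = √(413425² + 7073²) ≈ 4.1349e+05, ∠D ≈ 179.02°
|G| = 8.8731e+05 / 4.1349e+05 ≈ 2.1459
Gain = 20 log₁₀(2.1459) ≈ 6.63 dB
∠G = 157.86° − 179.02° = -21.16°

6.6 dB, -21.2°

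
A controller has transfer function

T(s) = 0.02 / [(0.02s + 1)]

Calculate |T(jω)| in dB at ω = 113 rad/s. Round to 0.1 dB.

At ω = 113 rad/s:
pole (1 + j113·0.02) = 1 + j2.26 → |·| ≈ 2.4714, ∠ ≈ 66.13°
|T| = 0.02 · 1 / (2.4714) ≈ 0.0080926
Gain = 20 log₁₀(0.0080926) ≈ -41.84 dB

-41.8 dB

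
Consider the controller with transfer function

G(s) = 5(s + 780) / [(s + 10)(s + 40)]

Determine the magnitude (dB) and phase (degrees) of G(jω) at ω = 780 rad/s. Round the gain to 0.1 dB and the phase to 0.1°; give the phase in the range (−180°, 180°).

At s = jω = j780:
zero (s+780): 780 + j780 → |·| = √(780²+780²) = √1216800 ≈ 1103.1, ∠ = arctan(780/780) ≈ 45.00°
pole (s+10): 10 + j780 → |·| = √(10²+780²) = √608500 ≈ 780.06, ∠ = arctan(780/10) ≈ 89.27°
pole (s+40): 40 + j780 → |·| = √(40²+780²) = √610000 ≈ 781.02, ∠ = arctan(780/40) ≈ 87.06°
|G| = 5 · 1103.1 / 6.0924e+05 ≈ 0.0090531
Gain = 20 log₁₀(0.0090531) ≈ -40.86 dB
∠G = 45.00° − 176.33° = -131.33°

-40.9 dB, -131.3°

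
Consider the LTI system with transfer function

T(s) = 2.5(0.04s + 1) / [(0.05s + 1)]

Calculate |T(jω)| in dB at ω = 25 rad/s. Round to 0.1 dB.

6.9 dB

At ω = 25 rad/s:
zero (1 + j25·0.04) = 1 + j1 → |·| ≈ 1.4142, ∠ ≈ 45.00°
pole (1 + j25·0.05) = 1 + j1.25 → |·| ≈ 1.6008, ∠ ≈ 51.34°
|T| = 2.5 · 1.4142 / (1.6008) ≈ 2.2086
Gain = 20 log₁₀(2.2086) ≈ 6.88 dB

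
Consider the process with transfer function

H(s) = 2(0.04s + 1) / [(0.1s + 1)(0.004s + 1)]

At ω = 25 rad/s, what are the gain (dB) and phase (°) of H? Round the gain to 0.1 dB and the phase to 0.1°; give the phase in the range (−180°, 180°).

At ω = 25 rad/s:
zero (1 + j25·0.04) = 1 + j1 → |·| ≈ 1.4142, ∠ ≈ 45.00°
pole (1 + j25·0.1) = 1 + j2.5 → |·| ≈ 2.6926, ∠ ≈ 68.20°
pole (1 + j25·0.004) = 1 + j0.1 → |·| ≈ 1.005, ∠ ≈ 5.71°
|H| = 2 · 1.4142 / (2.6926 · 1.005) ≈ 1.0452
Gain = 20 log₁₀(1.0452) ≈ 0.38 dB
∠H = (45.00°) − (68.20° + 5.71°) = -28.91°

0.4 dB, -28.9°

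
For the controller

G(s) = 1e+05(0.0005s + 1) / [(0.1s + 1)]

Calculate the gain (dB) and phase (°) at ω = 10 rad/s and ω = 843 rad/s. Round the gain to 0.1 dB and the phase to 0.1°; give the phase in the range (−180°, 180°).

ω = 10: 97.0 dB, -44.7°; ω = 843: 62.2 dB, -66.5°

At ω = 10 rad/s:
zero (1 + j10·0.0005) = 1 + j0.005 → |·| ≈ 1, ∠ ≈ 0.29°
pole (1 + j10·0.1) = 1 + j1 → |·| ≈ 1.4142, ∠ ≈ 45.00°
|G| = 1e+05 · 1 / (1.4142) ≈ 70711
Gain = 20 log₁₀(70711) ≈ 96.99 dB
∠G = (0.29°) − (45.00°) = -44.71°

At ω = 843 rad/s:
zero (1 + j843·0.0005) = 1 + j0.4215 → |·| ≈ 1.0852, ∠ ≈ 22.86°
pole (1 + j843·0.1) = 1 + j84.3 → |·| ≈ 84.306, ∠ ≈ 89.32°
|G| = 1e+05 · 1.0852 / (84.306) ≈ 1287.2
Gain = 20 log₁₀(1287.2) ≈ 62.19 dB
∠G = (22.86°) − (89.32°) = -66.46°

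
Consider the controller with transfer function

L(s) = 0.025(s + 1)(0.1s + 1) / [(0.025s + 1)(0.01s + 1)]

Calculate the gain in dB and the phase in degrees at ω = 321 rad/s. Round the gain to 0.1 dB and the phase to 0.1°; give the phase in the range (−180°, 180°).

At ω = 321 rad/s:
zero (1 + j321·1) = 1 + j321 → |·| ≈ 321, ∠ ≈ 89.82°
zero (1 + j321·0.1) = 1 + j32.1 → |·| ≈ 32.116, ∠ ≈ 88.22°
pole (1 + j321·0.025) = 1 + j8.025 → |·| ≈ 8.0871, ∠ ≈ 82.90°
pole (1 + j321·0.01) = 1 + j3.21 → |·| ≈ 3.3622, ∠ ≈ 72.70°
|L| = 0.025 · 321 · 32.116 / (8.0871 · 3.3622) ≈ 9.4787
Gain = 20 log₁₀(9.4787) ≈ 19.53 dB
∠L = (89.82° + 88.22°) − (82.90° + 72.70°) = 22.44°

19.5 dB, 22.4°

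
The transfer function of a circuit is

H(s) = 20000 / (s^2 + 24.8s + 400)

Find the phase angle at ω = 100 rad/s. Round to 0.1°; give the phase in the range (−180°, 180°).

-165.5°

At s = jω = j100:
quadratic: (j100)² + 24.8·j100 + 400 = -9600 + j2480 → |·| ≈ 9915.2, ∠ ≈ 165.52°
∠H = 0.00° − 165.52° = -165.52°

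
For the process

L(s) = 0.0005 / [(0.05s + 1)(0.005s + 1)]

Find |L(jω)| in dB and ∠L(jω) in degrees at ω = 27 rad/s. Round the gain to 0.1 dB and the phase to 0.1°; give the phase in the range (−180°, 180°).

-70.6 dB, -61.2°

At ω = 27 rad/s:
pole (1 + j27·0.05) = 1 + j1.35 → |·| ≈ 1.68, ∠ ≈ 53.47°
pole (1 + j27·0.005) = 1 + j0.135 → |·| ≈ 1.0091, ∠ ≈ 7.69°
|L| = 0.0005 · 1 / (1.68 · 1.0091) ≈ 0.00029494
Gain = 20 log₁₀(0.00029494) ≈ -70.61 dB
∠L = (0°) − (53.47° + 7.69°) = -61.16°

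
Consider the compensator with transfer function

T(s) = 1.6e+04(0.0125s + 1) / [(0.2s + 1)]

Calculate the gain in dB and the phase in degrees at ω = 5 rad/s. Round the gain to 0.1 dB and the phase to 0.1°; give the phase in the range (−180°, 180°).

At ω = 5 rad/s:
zero (1 + j5·0.0125) = 1 + j0.0625 → |·| ≈ 1.002, ∠ ≈ 3.58°
pole (1 + j5·0.2) = 1 + j1 → |·| ≈ 1.4142, ∠ ≈ 45.00°
|T| = 1.6e+04 · 1.002 / (1.4142) ≈ 11336
Gain = 20 log₁₀(11336) ≈ 81.09 dB
∠T = (3.58°) − (45.00°) = -41.42°

81.1 dB, -41.4°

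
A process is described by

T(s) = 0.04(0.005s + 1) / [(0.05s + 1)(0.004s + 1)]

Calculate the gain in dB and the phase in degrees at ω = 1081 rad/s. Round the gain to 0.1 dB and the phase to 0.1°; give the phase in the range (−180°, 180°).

-60.8 dB, -86.4°

At ω = 1081 rad/s:
zero (1 + j1081·0.005) = 1 + j5.405 → |·| ≈ 5.4967, ∠ ≈ 79.52°
pole (1 + j1081·0.05) = 1 + j54.05 → |·| ≈ 54.059, ∠ ≈ 88.94°
pole (1 + j1081·0.004) = 1 + j4.324 → |·| ≈ 4.4381, ∠ ≈ 76.98°
|T| = 0.04 · 5.4967 / (54.059 · 4.4381) ≈ 0.00091643
Gain = 20 log₁₀(0.00091643) ≈ -60.76 dB
∠T = (79.52°) − (88.94° + 76.98°) = -86.40°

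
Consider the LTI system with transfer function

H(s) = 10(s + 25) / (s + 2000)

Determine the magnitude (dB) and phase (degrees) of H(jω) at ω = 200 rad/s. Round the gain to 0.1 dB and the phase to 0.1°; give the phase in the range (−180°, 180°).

At s = jω = j200:
zero (s+25): 25 + j200 → |·| = √(25²+200²) = √40625 ≈ 201.56, ∠ = arctan(200/25) ≈ 82.87°
pole (s+2000): 2000 + j200 → |·| = √(2000²+200²) = √4040000 ≈ 2010, ∠ = arctan(200/2000) ≈ 5.71°
|H| = 10 · 201.56 / 2010 ≈ 1.0028
Gain = 20 log₁₀(1.0028) ≈ 0.02 dB
∠H = 82.87° − 5.71° = 77.16°

0.0 dB, 77.2°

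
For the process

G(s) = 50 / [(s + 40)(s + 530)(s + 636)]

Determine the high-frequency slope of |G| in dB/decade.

-60 dB/decade

Each pole contributes −20 dB/decade at high frequency; each zero contributes +20 dB/decade.
Net: 0 zero(s) − 3 pole(s) → -60 dB/decade.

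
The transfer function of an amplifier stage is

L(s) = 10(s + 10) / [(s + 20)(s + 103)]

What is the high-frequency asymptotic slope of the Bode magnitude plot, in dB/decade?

Each pole contributes −20 dB/decade at high frequency; each zero contributes +20 dB/decade.
Net: 1 zero(s) − 2 pole(s) → -20 dB/decade.

-20 dB/decade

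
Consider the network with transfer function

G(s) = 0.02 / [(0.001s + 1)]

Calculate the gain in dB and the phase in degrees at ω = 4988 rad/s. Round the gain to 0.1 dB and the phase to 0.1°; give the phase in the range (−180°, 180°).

At ω = 4988 rad/s:
pole (1 + j4988·0.001) = 1 + j4.988 → |·| ≈ 5.0873, ∠ ≈ 78.66°
|G| = 0.02 · 1 / (5.0873) ≈ 0.0039314
Gain = 20 log₁₀(0.0039314) ≈ -48.11 dB
∠G = (0°) − (78.66°) = -78.66°

-48.1 dB, -78.7°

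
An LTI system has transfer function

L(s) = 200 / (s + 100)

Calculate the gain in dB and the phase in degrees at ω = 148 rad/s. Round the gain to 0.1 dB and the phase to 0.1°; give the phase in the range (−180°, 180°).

1.0 dB, -56.0°

Substitute s = j148:
Numerator: 200 = 200 + j0
Denominator: (j148) + 100 = 100 + j148
|N| = √(200² + 0²) ≈ 200, ∠N ≈ 0.00°
|D| = √(100² + 148²) ≈ 178.62, ∠D ≈ 55.95°
|L| = 200 / 178.62 ≈ 1.1197
Gain = 20 log₁₀(1.1197) ≈ 0.98 dB
∠L = 0.00° − 55.95° = -55.95°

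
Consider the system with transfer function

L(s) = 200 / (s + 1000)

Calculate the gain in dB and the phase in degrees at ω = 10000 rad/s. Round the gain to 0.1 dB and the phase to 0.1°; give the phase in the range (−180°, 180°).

At s = jω = j10000:
pole (s+1000): 1000 + j10000 → |·| = √(1000²+10000²) = √101000000 ≈ 10050, ∠ = arctan(10000/1000) ≈ 84.29°
|L| = 200 / 10050 ≈ 0.0199
Gain = 20 log₁₀(0.0199) ≈ -34.02 dB
∠L = 0.00° − 84.29° = -84.29°

-34.0 dB, -84.3°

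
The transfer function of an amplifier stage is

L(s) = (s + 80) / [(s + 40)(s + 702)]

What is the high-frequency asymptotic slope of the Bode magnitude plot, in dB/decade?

Each pole contributes −20 dB/decade at high frequency; each zero contributes +20 dB/decade.
Net: 1 zero(s) − 2 pole(s) → -20 dB/decade.

-20 dB/decade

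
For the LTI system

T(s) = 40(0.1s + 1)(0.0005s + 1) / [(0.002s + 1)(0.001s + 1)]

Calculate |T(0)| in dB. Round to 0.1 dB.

32.0 dB

T(0) = 40 · 1 / 1 = 40
20 log₁₀(40) ≈ 32.04 dB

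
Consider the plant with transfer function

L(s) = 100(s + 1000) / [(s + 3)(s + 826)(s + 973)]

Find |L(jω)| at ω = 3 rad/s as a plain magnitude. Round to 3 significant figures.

At s = jω = j3:
zero (s+1000): 1000 + j3 → |·| = √(1000²+3²) = √1000009 ≈ 1000, ∠ = arctan(3/1000) ≈ 0.17°
pole (s+3): 3 + j3 → |·| = √(3²+3²) = √18 ≈ 4.2426, ∠ = arctan(3/3) ≈ 45.00°
pole (s+826): 826 + j3 → |·| = √(826²+3²) = √682285 ≈ 826.01, ∠ = arctan(3/826) ≈ 0.21°
pole (s+973): 973 + j3 → |·| = √(973²+3²) = √946738 ≈ 973, ∠ = arctan(3/973) ≈ 0.18°
|L| = 100 · 1000 / 3.4098e+06 ≈ 0.029327

0.0293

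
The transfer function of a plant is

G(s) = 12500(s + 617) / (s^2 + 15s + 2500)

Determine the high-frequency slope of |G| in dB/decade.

Each pole contributes −20 dB/decade at high frequency; each zero contributes +20 dB/decade.
Net: 1 zero(s) − 2 pole(s) → -20 dB/decade.

-20 dB/decade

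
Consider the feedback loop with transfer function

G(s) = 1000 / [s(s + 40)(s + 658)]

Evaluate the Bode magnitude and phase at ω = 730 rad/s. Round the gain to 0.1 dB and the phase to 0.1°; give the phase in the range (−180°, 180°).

At s = jω = j730:
pole (s+40): 40 + j730 → |·| = √(40²+730²) = √534500 ≈ 731.1, ∠ = arctan(730/40) ≈ 86.86°
pole (s+658): 658 + j730 → |·| = √(658²+730²) = √965864 ≈ 982.78, ∠ = arctan(730/658) ≈ 47.97°
pole at origin: |s| = 730, ∠ = 90.00° (in denominator)
|G| = 1000 / 5.2451e+08 ≈ 1.9065e-06
Gain = 20 log₁₀(1.9065e-06) ≈ -114.40 dB
∠G = 0.00° − 224.83° = -224.83° ≡ 135.17° (principal value)

-114.4 dB, 135.2°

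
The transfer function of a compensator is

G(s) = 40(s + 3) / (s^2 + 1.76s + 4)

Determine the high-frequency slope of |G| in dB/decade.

-20 dB/decade

Each pole contributes −20 dB/decade at high frequency; each zero contributes +20 dB/decade.
Net: 1 zero(s) − 2 pole(s) → -20 dB/decade.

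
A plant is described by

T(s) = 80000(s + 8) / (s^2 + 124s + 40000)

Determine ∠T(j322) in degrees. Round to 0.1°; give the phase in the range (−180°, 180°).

At s = jω = j322:
zero (s+8): 8 + j322 → |·| = √(8²+322²) = √103748 ≈ 322.1, ∠ = arctan(322/8) ≈ 88.58°
quadratic: (j322)² + 124·j322 + 40000 = -63684 + j39928 → |·| ≈ 75166, ∠ ≈ 147.91°
∠T = 88.58° − 147.91° = -59.33°

-59.3°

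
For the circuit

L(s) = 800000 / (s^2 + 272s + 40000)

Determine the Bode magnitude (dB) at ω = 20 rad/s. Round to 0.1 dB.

At s = jω = j20:
quadratic: (j20)² + 272·j20 + 40000 = 39600 + j5440 → |·| ≈ 39972, ∠ ≈ 7.82°
|L| = 800000 / 39972 ≈ 20.014
Gain = 20 log₁₀(20.014) ≈ 26.03 dB

26.0 dB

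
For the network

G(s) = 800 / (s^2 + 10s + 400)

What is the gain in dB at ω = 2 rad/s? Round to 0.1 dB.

6.1 dB

At s = jω = j2:
quadratic: (j2)² + 10·j2 + 400 = 396 + j20 → |·| ≈ 396.5, ∠ ≈ 2.89°
|G| = 800 / 396.5 ≈ 2.0177
Gain = 20 log₁₀(2.0177) ≈ 6.10 dB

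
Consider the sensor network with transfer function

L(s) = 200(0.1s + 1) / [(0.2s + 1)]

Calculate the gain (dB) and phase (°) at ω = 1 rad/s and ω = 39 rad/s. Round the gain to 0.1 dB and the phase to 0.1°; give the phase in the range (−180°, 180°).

ω = 1: 45.9 dB, -5.6°; ω = 39: 40.2 dB, -7.1°

At ω = 1 rad/s:
zero (1 + j1·0.1) = 1 + j0.1 → |·| ≈ 1.005, ∠ ≈ 5.71°
pole (1 + j1·0.2) = 1 + j0.2 → |·| ≈ 1.0198, ∠ ≈ 11.31°
|L| = 200 · 1.005 / (1.0198) ≈ 197.1
Gain = 20 log₁₀(197.1) ≈ 45.89 dB
∠L = (5.71°) − (11.31°) = -5.60°

At ω = 39 rad/s:
zero (1 + j39·0.1) = 1 + j3.9 → |·| ≈ 4.0262, ∠ ≈ 75.62°
pole (1 + j39·0.2) = 1 + j7.8 → |·| ≈ 7.8638, ∠ ≈ 82.69°
|L| = 200 · 4.0262 / (7.8638) ≈ 102.4
Gain = 20 log₁₀(102.4) ≈ 40.21 dB
∠L = (75.62°) − (82.69°) = -7.07°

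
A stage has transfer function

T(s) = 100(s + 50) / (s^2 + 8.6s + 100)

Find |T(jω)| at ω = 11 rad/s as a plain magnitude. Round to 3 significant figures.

52.8

At s = jω = j11:
zero (s+50): 50 + j11 → |·| = √(50²+11²) = √2621 ≈ 51.196, ∠ = arctan(11/50) ≈ 12.41°
quadratic: (j11)² + 8.6·j11 + 100 = -21 + j94.6 → |·| ≈ 96.903, ∠ ≈ 102.52°
|T| = 100 · 51.196 / 96.903 ≈ 52.832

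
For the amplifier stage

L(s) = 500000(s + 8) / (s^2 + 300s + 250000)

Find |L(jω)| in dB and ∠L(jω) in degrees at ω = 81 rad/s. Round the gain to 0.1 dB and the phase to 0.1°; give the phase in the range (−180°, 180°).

44.4 dB, 78.7°

At s = jω = j81:
zero (s+8): 8 + j81 → |·| = √(8²+81²) = √6625 ≈ 81.394, ∠ = arctan(81/8) ≈ 84.36°
quadratic: (j81)² + 300·j81 + 250000 = 243439 + j24300 → |·| ≈ 2.4465e+05, ∠ ≈ 5.70°
|L| = 500000 · 81.394 / 2.4465e+05 ≈ 166.35
Gain = 20 log₁₀(166.35) ≈ 44.42 dB
∠L = 84.36° − 5.70° = 78.66°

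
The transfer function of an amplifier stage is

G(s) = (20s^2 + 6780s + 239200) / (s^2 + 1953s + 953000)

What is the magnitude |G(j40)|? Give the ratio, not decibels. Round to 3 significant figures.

Substitute s = j40:
Numerator: 20(j40)^2 + 6780(j40) + 239200 = 207200 + j271200
Denominator: (j40)^2 + 1953(j40) + 953000 = 951400 + j78120
|N| = √(207200² + 271200²) ≈ 3.4129e+05, ∠N ≈ 52.62°
|D| = √(951400² + 78120²) ≈ 9.546e+05, ∠D ≈ 4.69°
|G| = 3.4129e+05 / 9.546e+05 ≈ 0.35752

0.358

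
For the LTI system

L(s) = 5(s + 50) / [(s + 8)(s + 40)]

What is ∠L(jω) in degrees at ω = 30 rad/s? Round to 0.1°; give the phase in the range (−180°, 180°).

-81.0°

At s = jω = j30:
zero (s+50): 50 + j30 → |·| = √(50²+30²) = √3400 ≈ 58.31, ∠ = arctan(30/50) ≈ 30.96°
pole (s+8): 8 + j30 → |·| = √(8²+30²) = √964 ≈ 31.048, ∠ = arctan(30/8) ≈ 75.07°
pole (s+40): 40 + j30 → |·| = √(40²+30²) = √2500 ≈ 50, ∠ = arctan(30/40) ≈ 36.87°
∠L = 30.96° − 111.94° = -80.98°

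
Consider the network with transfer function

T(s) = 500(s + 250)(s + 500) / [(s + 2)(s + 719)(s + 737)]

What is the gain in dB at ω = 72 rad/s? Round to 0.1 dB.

4.6 dB

At s = jω = j72:
zero (s+250): 250 + j72 → |·| = √(250²+72²) = √67684 ≈ 260.16, ∠ = arctan(72/250) ≈ 16.07°
zero (s+500): 500 + j72 → |·| = √(500²+72²) = √255184 ≈ 505.16, ∠ = arctan(72/500) ≈ 8.19°
pole (s+2): 2 + j72 → |·| = √(2²+72²) = √5188 ≈ 72.028, ∠ = arctan(72/2) ≈ 88.41°
pole (s+719): 719 + j72 → |·| = √(719²+72²) = √522145 ≈ 722.6, ∠ = arctan(72/719) ≈ 5.72°
pole (s+737): 737 + j72 → |·| = √(737²+72²) = √548353 ≈ 740.51, ∠ = arctan(72/737) ≈ 5.58°
|T| = 500 · 1.3142e+05 / 3.8542e+07 ≈ 1.7049
Gain = 20 log₁₀(1.7049) ≈ 4.63 dB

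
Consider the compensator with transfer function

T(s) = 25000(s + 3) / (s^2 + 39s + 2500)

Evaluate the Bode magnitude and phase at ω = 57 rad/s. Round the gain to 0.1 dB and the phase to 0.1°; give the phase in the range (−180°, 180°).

55.7 dB, -21.6°

At s = jω = j57:
zero (s+3): 3 + j57 → |·| = √(3²+57²) = √3258 ≈ 57.079, ∠ = arctan(57/3) ≈ 86.99°
quadratic: (j57)² + 39·j57 + 2500 = -749 + j2223 → |·| ≈ 2345.8, ∠ ≈ 108.62°
|T| = 25000 · 57.079 / 2345.8 ≈ 608.31
Gain = 20 log₁₀(608.31) ≈ 55.68 dB
∠T = 86.99° − 108.62° = -21.63°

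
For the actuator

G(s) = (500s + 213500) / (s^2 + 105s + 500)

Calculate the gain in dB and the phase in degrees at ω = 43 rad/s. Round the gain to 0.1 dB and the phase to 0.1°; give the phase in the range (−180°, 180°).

33.2 dB, -100.9°

Substitute s = j43:
Numerator: 500(j43) + 213500 = 213500 + j21500
Denominator: (j43)^2 + 105(j43) + 500 = -1349 + j4515
|N| = √(213500² + 21500²) ≈ 2.1458e+05, ∠N ≈ 5.75°
|D| = √(1349² + 4515²) ≈ 4712.2, ∠D ≈ 106.64°
|G| = 2.1458e+05 / 4712.2 ≈ 45.537
Gain = 20 log₁₀(45.537) ≈ 33.17 dB
∠G = 5.75° − 106.64° = -100.89°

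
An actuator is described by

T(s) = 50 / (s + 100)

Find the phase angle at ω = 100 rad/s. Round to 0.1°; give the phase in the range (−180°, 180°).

-45.0°

Substitute s = j100:
Numerator: 50 = 50 + j0
Denominator: (j100) + 100 = 100 + j100
|N| = √(50² + 0²) ≈ 50, ∠N ≈ 0.00°
|D| = √(100² + 100²) ≈ 141.42, ∠D ≈ 45.00°
∠T = 0.00° − 45.00° = -45.00°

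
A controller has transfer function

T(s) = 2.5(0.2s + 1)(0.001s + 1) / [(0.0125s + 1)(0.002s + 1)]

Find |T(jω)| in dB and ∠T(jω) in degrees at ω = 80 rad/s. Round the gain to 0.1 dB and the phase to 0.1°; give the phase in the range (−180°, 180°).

At ω = 80 rad/s:
zero (1 + j80·0.2) = 1 + j16 → |·| ≈ 16.031, ∠ ≈ 86.42°
zero (1 + j80·0.001) = 1 + j0.08 → |·| ≈ 1.0032, ∠ ≈ 4.57°
pole (1 + j80·0.0125) = 1 + j1 → |·| ≈ 1.4142, ∠ ≈ 45.00°
pole (1 + j80·0.002) = 1 + j0.16 → |·| ≈ 1.0127, ∠ ≈ 9.09°
|T| = 2.5 · 16.031 · 1.0032 / (1.4142 · 1.0127) ≈ 28.073
Gain = 20 log₁₀(28.073) ≈ 28.97 dB
∠T = (86.42° + 4.57°) − (45.00° + 9.09°) = 36.90°

29.0 dB, 36.9°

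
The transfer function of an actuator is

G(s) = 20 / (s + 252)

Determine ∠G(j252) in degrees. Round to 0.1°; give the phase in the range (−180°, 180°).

Substitute s = j252:
Numerator: 20 = 20 + j0
Denominator: (j252) + 252 = 252 + j252
|N| = √(20² + 0²) ≈ 20, ∠N ≈ 0.00°
|D| = √(252² + 252²) ≈ 356.38, ∠D ≈ 45.00°
∠G = 0.00° − 45.00° = -45.00°

-45.0°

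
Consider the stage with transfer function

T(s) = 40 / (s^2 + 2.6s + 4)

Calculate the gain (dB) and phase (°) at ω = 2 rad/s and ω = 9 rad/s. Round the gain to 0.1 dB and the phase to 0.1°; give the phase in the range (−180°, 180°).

ω = 2: 17.7 dB, -90.0°; ω = 9: -6.1 dB, -163.1°

At s = jω = j2:
quadratic: (j2)² + 2.6·j2 + 4 = 0 + j5.2 → |·| ≈ 5.2, ∠ ≈ 90.00°
|T| = 40 / 5.2 ≈ 7.6923
Gain = 20 log₁₀(7.6923) ≈ 17.72 dB
∠T = 0.00° − 90.00° = -90.00°

At s = jω = j9:
quadratic: (j9)² + 2.6·j9 + 4 = -77 + j23.4 → |·| ≈ 80.477, ∠ ≈ 163.10°
|T| = 40 / 80.477 ≈ 0.49704
Gain = 20 log₁₀(0.49704) ≈ -6.07 dB
∠T = 0.00° − 163.10° = -163.10°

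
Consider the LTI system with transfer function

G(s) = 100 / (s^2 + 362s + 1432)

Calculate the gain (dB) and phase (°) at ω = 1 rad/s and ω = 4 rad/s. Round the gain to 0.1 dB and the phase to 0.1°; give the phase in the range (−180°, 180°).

Substitute s = j1:
Numerator: 100 = 100 + j0
Denominator: (j1)^2 + 362(j1) + 1432 = 1431 + j362
|N| = √(100² + 0²) ≈ 100, ∠N ≈ 0.00°
|D| = √(1431² + 362²) ≈ 1476.1, ∠D ≈ 14.20°
|G| = 100 / 1476.1 ≈ 0.067746
Gain = 20 log₁₀(0.067746) ≈ -23.38 dB
∠G = 0.00° − 14.20° = -14.20°

Substitute s = j4:
Numerator: 100 = 100 + j0
Denominator: (j4)^2 + 362(j4) + 1432 = 1416 + j1448
|N| = √(100² + 0²) ≈ 100, ∠N ≈ 0.00°
|D| = √(1416² + 1448²) ≈ 2025.3, ∠D ≈ 45.64°
|G| = 100 / 2025.3 ≈ 0.049375
Gain = 20 log₁₀(0.049375) ≈ -26.13 dB
∠G = 0.00° − 45.64° = -45.64°

ω = 1: -23.4 dB, -14.2°; ω = 4: -26.1 dB, -45.6°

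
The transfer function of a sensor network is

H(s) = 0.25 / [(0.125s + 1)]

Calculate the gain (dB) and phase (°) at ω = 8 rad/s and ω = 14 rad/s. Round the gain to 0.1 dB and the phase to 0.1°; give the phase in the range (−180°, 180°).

At ω = 8 rad/s:
pole (1 + j8·0.125) = 1 + j1 → |·| ≈ 1.4142, ∠ ≈ 45.00°
|H| = 0.25 · 1 / (1.4142) ≈ 0.17678
Gain = 20 log₁₀(0.17678) ≈ -15.05 dB
∠H = (0°) − (45.00°) = -45.00°

At ω = 14 rad/s:
pole (1 + j14·0.125) = 1 + j1.75 → |·| ≈ 2.0156, ∠ ≈ 60.26°
|H| = 0.25 · 1 / (2.0156) ≈ 0.12403
Gain = 20 log₁₀(0.12403) ≈ -18.13 dB
∠H = (0°) − (60.26°) = -60.26°

ω = 8: -15.1 dB, -45.0°; ω = 14: -18.1 dB, -60.3°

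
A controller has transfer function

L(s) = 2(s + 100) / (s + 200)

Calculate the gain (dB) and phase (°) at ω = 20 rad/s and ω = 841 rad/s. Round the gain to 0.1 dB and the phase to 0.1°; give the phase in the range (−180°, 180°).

ω = 20: 0.1 dB, 5.6°; ω = 841: 5.8 dB, 6.6°

At s = jω = j20:
zero (s+100): 100 + j20 → |·| = √(100²+20²) = √10400 ≈ 101.98, ∠ = arctan(20/100) ≈ 11.31°
pole (s+200): 200 + j20 → |·| = √(200²+20²) = √40400 ≈ 201, ∠ = arctan(20/200) ≈ 5.71°
|L| = 2 · 101.98 / 201 ≈ 1.0147
Gain = 20 log₁₀(1.0147) ≈ 0.13 dB
∠L = 11.31° − 5.71° = 5.60°

At s = jω = j841:
zero (s+100): 100 + j841 → |·| = √(100²+841²) = √717281 ≈ 846.92, ∠ = arctan(841/100) ≈ 83.22°
pole (s+200): 200 + j841 → |·| = √(200²+841²) = √747281 ≈ 864.45, ∠ = arctan(841/200) ≈ 76.62°
|L| = 2 · 846.92 / 864.45 ≈ 1.9594
Gain = 20 log₁₀(1.9594) ≈ 5.84 dB
∠L = 83.22° − 76.62° = 6.60°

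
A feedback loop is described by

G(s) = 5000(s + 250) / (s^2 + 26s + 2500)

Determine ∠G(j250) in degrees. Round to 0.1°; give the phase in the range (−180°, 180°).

At s = jω = j250:
zero (s+250): 250 + j250 → |·| = √(250²+250²) = √125000 ≈ 353.55, ∠ = arctan(250/250) ≈ 45.00°
quadratic: (j250)² + 26·j250 + 2500 = -60000 + j6500 → |·| ≈ 60351, ∠ ≈ 173.82°
∠G = 45.00° − 173.82° = -128.82°

-128.8°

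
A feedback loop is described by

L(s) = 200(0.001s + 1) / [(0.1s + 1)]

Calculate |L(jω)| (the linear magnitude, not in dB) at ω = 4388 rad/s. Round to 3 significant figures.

2.05

At ω = 4388 rad/s:
zero (1 + j4388·0.001) = 1 + j4.388 → |·| ≈ 4.5005, ∠ ≈ 77.16°
pole (1 + j4388·0.1) = 1 + j438.8 → |·| ≈ 438.8, ∠ ≈ 89.87°
|L| = 200 · 4.5005 / (438.8) ≈ 2.0513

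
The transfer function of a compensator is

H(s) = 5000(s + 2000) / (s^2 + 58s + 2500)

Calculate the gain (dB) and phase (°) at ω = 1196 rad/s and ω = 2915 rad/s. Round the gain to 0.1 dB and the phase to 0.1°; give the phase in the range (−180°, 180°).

At s = jω = j1196:
zero (s+2000): 2000 + j1196 → |·| = √(2000²+1196²) = √5430416 ≈ 2330.3, ∠ = arctan(1196/2000) ≈ 30.88°
quadratic: (j1196)² + 58·j1196 + 2500 = -1427916 + j69368 → |·| ≈ 1.4296e+06, ∠ ≈ 177.22°
|H| = 5000 · 2330.3 / 1.4296e+06 ≈ 8.1502
Gain = 20 log₁₀(8.1502) ≈ 18.22 dB
∠H = 30.88° − 177.22° = -146.34°

At s = jω = j2915:
zero (s+2000): 2000 + j2915 → |·| = √(2000²+2915²) = √12497225 ≈ 3535.1, ∠ = arctan(2915/2000) ≈ 55.55°
quadratic: (j2915)² + 58·j2915 + 2500 = -8494725 + j169070 → |·| ≈ 8.4964e+06, ∠ ≈ 178.86°
|H| = 5000 · 3535.1 / 8.4964e+06 ≈ 2.0804
Gain = 20 log₁₀(2.0804) ≈ 6.36 dB
∠H = 55.55° − 178.86° = -123.31°

ω = 1196: 18.2 dB, -146.3°; ω = 2915: 6.4 dB, -123.3°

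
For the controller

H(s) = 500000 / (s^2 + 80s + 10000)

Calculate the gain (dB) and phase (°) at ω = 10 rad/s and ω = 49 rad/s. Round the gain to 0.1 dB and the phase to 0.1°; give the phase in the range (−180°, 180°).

ω = 10: 34.0 dB, -4.6°; ω = 49: 35.3 dB, -27.3°

At s = jω = j10:
quadratic: (j10)² + 80·j10 + 10000 = 9900 + j800 → |·| ≈ 9932.3, ∠ ≈ 4.62°
|H| = 500000 / 9932.3 ≈ 50.341
Gain = 20 log₁₀(50.341) ≈ 34.04 dB
∠H = 0.00° − 4.62° = -4.62°

At s = jω = j49:
quadratic: (j49)² + 80·j49 + 10000 = 7599 + j3920 → |·| ≈ 8550.5, ∠ ≈ 27.29°
|H| = 500000 / 8550.5 ≈ 58.476
Gain = 20 log₁₀(58.476) ≈ 35.34 dB
∠H = 0.00° − 27.29° = -27.29°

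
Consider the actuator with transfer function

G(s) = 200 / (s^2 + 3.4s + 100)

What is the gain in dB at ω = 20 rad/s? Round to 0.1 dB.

At s = jω = j20:
quadratic: (j20)² + 3.4·j20 + 100 = -300 + j68 → |·| ≈ 307.61, ∠ ≈ 167.23°
|G| = 200 / 307.61 ≈ 0.65017
Gain = 20 log₁₀(0.65017) ≈ -3.74 dB

-3.7 dB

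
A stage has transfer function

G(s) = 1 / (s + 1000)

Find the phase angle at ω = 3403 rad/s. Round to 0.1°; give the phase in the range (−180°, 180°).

-73.6°

Substitute s = j3403:
Numerator: 1 = 1 + j0
Denominator: (j3403) + 1000 = 1000 + j3403
|N| = √(1² + 0²) ≈ 1, ∠N ≈ 0.00°
|D| = √(1000² + 3403²) ≈ 3546.9, ∠D ≈ 73.62°
∠G = 0.00° − 73.62° = -73.62°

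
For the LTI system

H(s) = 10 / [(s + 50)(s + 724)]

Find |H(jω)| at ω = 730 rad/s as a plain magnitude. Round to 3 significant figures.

1.33e-05

At s = jω = j730:
pole (s+50): 50 + j730 → |·| = √(50²+730²) = √535400 ≈ 731.71, ∠ = arctan(730/50) ≈ 86.08°
pole (s+724): 724 + j730 → |·| = √(724²+730²) = √1057076 ≈ 1028.1, ∠ = arctan(730/724) ≈ 45.24°
|H| = 10 / 7.5227e+05 ≈ 1.3293e-05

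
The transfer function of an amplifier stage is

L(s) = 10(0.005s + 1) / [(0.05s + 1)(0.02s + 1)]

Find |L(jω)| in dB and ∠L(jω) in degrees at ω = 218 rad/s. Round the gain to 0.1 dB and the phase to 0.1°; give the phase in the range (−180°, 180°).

At ω = 218 rad/s:
zero (1 + j218·0.005) = 1 + j1.09 → |·| ≈ 1.4792, ∠ ≈ 47.47°
pole (1 + j218·0.05) = 1 + j10.9 → |·| ≈ 10.946, ∠ ≈ 84.76°
pole (1 + j218·0.02) = 1 + j4.36 → |·| ≈ 4.4732, ∠ ≈ 77.08°
|L| = 10 · 1.4792 / (10.946 · 4.4732) ≈ 0.3021
Gain = 20 log₁₀(0.3021) ≈ -10.40 dB
∠L = (47.47°) − (84.76° + 77.08°) = -114.37°

-10.4 dB, -114.4°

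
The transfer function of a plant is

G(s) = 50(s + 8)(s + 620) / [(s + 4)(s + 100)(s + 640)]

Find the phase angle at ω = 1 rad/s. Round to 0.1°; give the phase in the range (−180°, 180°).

At s = jω = j1:
zero (s+8): 8 + j1 → |·| = √(8²+1²) = √65 ≈ 8.0623, ∠ = arctan(1/8) ≈ 7.13°
zero (s+620): 620 + j1 → |·| = √(620²+1²) = √384401 ≈ 620, ∠ = arctan(1/620) ≈ 0.09°
pole (s+4): 4 + j1 → |·| = √(4²+1²) = √17 ≈ 4.1231, ∠ = arctan(1/4) ≈ 14.04°
pole (s+100): 100 + j1 → |·| = √(100²+1²) = √10001 ≈ 100, ∠ = arctan(1/100) ≈ 0.57°
pole (s+640): 640 + j1 → |·| = √(640²+1²) = √409601 ≈ 640, ∠ = arctan(1/640) ≈ 0.09°
∠G = 7.22° − 14.70° = -7.48°

-7.5°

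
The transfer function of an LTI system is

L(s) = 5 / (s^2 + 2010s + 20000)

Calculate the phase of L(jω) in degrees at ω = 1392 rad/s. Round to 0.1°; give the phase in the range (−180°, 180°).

Substitute s = j1392:
Numerator: 5 = 5 + j0
Denominator: (j1392)^2 + 2010(j1392) + 20000 = -1917664 + j2797920
|N| = √(5² + 0²) ≈ 5, ∠N ≈ 0.00°
|D| = √(1917664² + 2797920²) ≈ 3.392e+06, ∠D ≈ 124.43°
∠L = 0.00° − 124.43° = -124.43°

-124.4°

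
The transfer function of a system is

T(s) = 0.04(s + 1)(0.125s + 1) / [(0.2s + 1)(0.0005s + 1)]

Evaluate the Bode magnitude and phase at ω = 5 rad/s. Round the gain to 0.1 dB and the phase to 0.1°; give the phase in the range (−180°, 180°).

-15.4 dB, 65.6°

At ω = 5 rad/s:
zero (1 + j5·1) = 1 + j5 → |·| ≈ 5.099, ∠ ≈ 78.69°
zero (1 + j5·0.125) = 1 + j0.625 → |·| ≈ 1.1792, ∠ ≈ 32.01°
pole (1 + j5·0.2) = 1 + j1 → |·| ≈ 1.4142, ∠ ≈ 45.00°
pole (1 + j5·0.0005) = 1 + j0.0025 → |·| ≈ 1, ∠ ≈ 0.14°
|T| = 0.04 · 5.099 · 1.1792 / (1.4142 · 1) ≈ 0.17007
Gain = 20 log₁₀(0.17007) ≈ -15.39 dB
∠T = (78.69° + 32.01°) − (45.00° + 0.14°) = 65.56°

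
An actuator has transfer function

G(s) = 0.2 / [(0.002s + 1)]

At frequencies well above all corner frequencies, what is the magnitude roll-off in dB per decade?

-20 dB/decade

Each pole contributes −20 dB/decade at high frequency; each zero contributes +20 dB/decade.
Net: 0 zero(s) − 1 pole(s) → -20 dB/decade.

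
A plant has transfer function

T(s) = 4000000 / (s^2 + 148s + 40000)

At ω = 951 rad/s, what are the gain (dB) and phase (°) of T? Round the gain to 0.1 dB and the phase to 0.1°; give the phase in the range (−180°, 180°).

At s = jω = j951:
quadratic: (j951)² + 148·j951 + 40000 = -864401 + j140748 → |·| ≈ 8.7578e+05, ∠ ≈ 170.75°
|T| = 4000000 / 8.7578e+05 ≈ 4.5674
Gain = 20 log₁₀(4.5674) ≈ 13.19 dB
∠T = 0.00° − 170.75° = -170.75°

13.2 dB, -170.8°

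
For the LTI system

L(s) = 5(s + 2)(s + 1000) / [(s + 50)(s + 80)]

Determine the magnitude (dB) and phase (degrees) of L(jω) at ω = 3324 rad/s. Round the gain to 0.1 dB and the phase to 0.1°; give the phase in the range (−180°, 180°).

At s = jω = j3324:
zero (s+2): 2 + j3324 → |·| = √(2²+3324²) = √11048980 ≈ 3324, ∠ = arctan(3324/2) ≈ 89.97°
zero (s+1000): 1000 + j3324 → |·| = √(1000²+3324²) = √12048976 ≈ 3471.2, ∠ = arctan(3324/1000) ≈ 73.26°
pole (s+50): 50 + j3324 → |·| = √(50²+3324²) = √11051476 ≈ 3324.4, ∠ = arctan(3324/50) ≈ 89.14°
pole (s+80): 80 + j3324 → |·| = √(80²+3324²) = √11055376 ≈ 3325, ∠ = arctan(3324/80) ≈ 88.62°
|L| = 5 · 1.1538e+07 / 1.1054e+07 ≈ 5.2189
Gain = 20 log₁₀(5.2189) ≈ 14.35 dB
∠L = 163.23° − 177.76° = -14.53°

14.4 dB, -14.5°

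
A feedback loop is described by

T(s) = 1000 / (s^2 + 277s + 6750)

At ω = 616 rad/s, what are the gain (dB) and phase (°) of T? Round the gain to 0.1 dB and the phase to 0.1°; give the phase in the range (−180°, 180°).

Substitute s = j616:
Numerator: 1000 = 1000 + j0
Denominator: (j616)^2 + 277(j616) + 6750 = -372706 + j170632
|N| = √(1000² + 0²) ≈ 1000, ∠N ≈ 0.00°
|D| = √(372706² + 170632²) ≈ 4.0991e+05, ∠D ≈ 155.40°
|T| = 1000 / 4.0991e+05 ≈ 0.0024396
Gain = 20 log₁₀(0.0024396) ≈ -52.25 dB
∠T = 0.00° − 155.40° = -155.40°

-52.3 dB, -155.4°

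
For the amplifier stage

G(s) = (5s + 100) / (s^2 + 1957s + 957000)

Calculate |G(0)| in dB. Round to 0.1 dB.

G(0) = 100 / 957000 ≈ 0.00010449
20 log₁₀(0.00010449) ≈ -79.62 dB

-79.6 dB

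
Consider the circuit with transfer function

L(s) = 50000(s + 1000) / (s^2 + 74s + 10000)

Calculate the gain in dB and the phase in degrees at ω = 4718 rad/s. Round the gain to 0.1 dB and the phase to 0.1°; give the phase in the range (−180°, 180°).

20.7 dB, -101.1°

At s = jω = j4718:
zero (s+1000): 1000 + j4718 → |·| = √(1000²+4718²) = √23259524 ≈ 4822.8, ∠ = arctan(4718/1000) ≈ 78.03°
quadratic: (j4718)² + 74·j4718 + 10000 = -22249524 + j349132 → |·| ≈ 2.2252e+07, ∠ ≈ 179.10°
|L| = 50000 · 4822.8 / 2.2252e+07 ≈ 10.837
Gain = 20 log₁₀(10.837) ≈ 20.70 dB
∠L = 78.03° − 179.10° = -101.07°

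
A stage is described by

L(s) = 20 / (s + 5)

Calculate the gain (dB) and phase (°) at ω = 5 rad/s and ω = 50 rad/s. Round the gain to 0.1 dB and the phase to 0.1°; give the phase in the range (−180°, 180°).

ω = 5: 9.0 dB, -45.0°; ω = 50: -8.0 dB, -84.3°

At s = jω = j5:
pole (s+5): 5 + j5 → |·| = √(5²+5²) = √50 ≈ 7.0711, ∠ = arctan(5/5) ≈ 45.00°
|L| = 20 / 7.0711 ≈ 2.8284
Gain = 20 log₁₀(2.8284) ≈ 9.03 dB
∠L = 0.00° − 45.00° = -45.00°

At s = jω = j50:
pole (s+5): 5 + j50 → |·| = √(5²+50²) = √2525 ≈ 50.249, ∠ = arctan(50/5) ≈ 84.29°
|L| = 20 / 50.249 ≈ 0.39802
Gain = 20 log₁₀(0.39802) ≈ -8.00 dB
∠L = 0.00° − 84.29° = -84.29°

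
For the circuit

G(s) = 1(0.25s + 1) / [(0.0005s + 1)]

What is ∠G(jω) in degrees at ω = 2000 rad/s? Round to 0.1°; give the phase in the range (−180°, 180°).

At ω = 2000 rad/s:
zero (1 + j2000·0.25) = 1 + j500 → |·| ≈ 500, ∠ ≈ 89.89°
pole (1 + j2000·0.0005) = 1 + j1 → |·| ≈ 1.4142, ∠ ≈ 45.00°
∠G = (89.89°) − (45.00°) = 44.89°

44.9°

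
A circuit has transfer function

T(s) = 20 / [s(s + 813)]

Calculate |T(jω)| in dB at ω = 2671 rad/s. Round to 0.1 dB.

At s = jω = j2671:
pole (s+813): 813 + j2671 → |·| = √(813²+2671²) = √7795210 ≈ 2792, ∠ = arctan(2671/813) ≈ 73.07°
pole at origin: |s| = 2671, ∠ = 90.00° (in denominator)
|T| = 20 / 7.4574e+06 ≈ 2.6819e-06
Gain = 20 log₁₀(2.6819e-06) ≈ -111.43 dB

-111.4 dB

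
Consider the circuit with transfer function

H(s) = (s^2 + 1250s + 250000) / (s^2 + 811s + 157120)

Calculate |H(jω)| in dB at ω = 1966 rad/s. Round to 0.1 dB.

Substitute s = j1966:
Numerator: (j1966)^2 + 1250(j1966) + 250000 = -3615156 + j2457500
Denominator: (j1966)^2 + 811(j1966) + 157120 = -3708036 + j1594426
|N| = √(3615156² + 2457500²) ≈ 4.3713e+06, ∠N ≈ 145.79°
|D| = √(3708036² + 1594426²) ≈ 4.0363e+06, ∠D ≈ 156.73°
|H| = 4.3713e+06 / 4.0363e+06 ≈ 1.083
Gain = 20 log₁₀(1.083) ≈ 0.69 dB

0.7 dB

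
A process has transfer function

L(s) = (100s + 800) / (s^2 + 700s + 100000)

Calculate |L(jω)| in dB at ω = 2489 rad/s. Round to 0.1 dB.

Substitute s = j2489:
Numerator: 100(j2489) + 800 = 800 + j248900
Denominator: (j2489)^2 + 700(j2489) + 100000 = -6095121 + j1742300
|N| = √(800² + 248900²) ≈ 2.489e+05, ∠N ≈ 89.82°
|D| = √(6095121² + 1742300²) ≈ 6.3393e+06, ∠D ≈ 164.05°
|L| = 2.489e+05 / 6.3393e+06 ≈ 0.039263
Gain = 20 log₁₀(0.039263) ≈ -28.12 dB

-28.1 dB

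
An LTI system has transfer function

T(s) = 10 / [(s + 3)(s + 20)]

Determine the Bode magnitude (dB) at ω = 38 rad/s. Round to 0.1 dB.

At s = jω = j38:
pole (s+3): 3 + j38 → |·| = √(3²+38²) = √1453 ≈ 38.118, ∠ = arctan(38/3) ≈ 85.49°
pole (s+20): 20 + j38 → |·| = √(20²+38²) = √1844 ≈ 42.942, ∠ = arctan(38/20) ≈ 62.24°
|T| = 10 / 1636.9 ≈ 0.0061091
Gain = 20 log₁₀(0.0061091) ≈ -44.28 dB

-44.3 dB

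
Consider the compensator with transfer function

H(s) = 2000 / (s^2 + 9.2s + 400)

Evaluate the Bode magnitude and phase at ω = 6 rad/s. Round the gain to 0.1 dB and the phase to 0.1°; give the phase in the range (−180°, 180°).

14.7 dB, -8.6°

At s = jω = j6:
quadratic: (j6)² + 9.2·j6 + 400 = 364 + j55.2 → |·| ≈ 368.16, ∠ ≈ 8.62°
|H| = 2000 / 368.16 ≈ 5.4324
Gain = 20 log₁₀(5.4324) ≈ 14.70 dB
∠H = 0.00° − 8.62° = -8.62°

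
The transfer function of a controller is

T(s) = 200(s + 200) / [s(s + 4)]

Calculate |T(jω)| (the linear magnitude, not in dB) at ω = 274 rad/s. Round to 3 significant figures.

At s = jω = j274:
zero (s+200): 200 + j274 → |·| = √(200²+274²) = √115076 ≈ 339.23, ∠ = arctan(274/200) ≈ 53.87°
pole (s+4): 4 + j274 → |·| = √(4²+274²) = √75092 ≈ 274.03, ∠ = arctan(274/4) ≈ 89.16°
pole at origin: |s| = 274, ∠ = 90.00° (in denominator)
|T| = 200 · 339.23 / 75084 ≈ 0.9036

0.904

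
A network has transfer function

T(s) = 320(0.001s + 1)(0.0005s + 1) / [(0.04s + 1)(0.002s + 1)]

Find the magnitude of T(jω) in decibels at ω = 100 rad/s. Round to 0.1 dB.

37.7 dB

At ω = 100 rad/s:
zero (1 + j100·0.001) = 1 + j0.1 → |·| ≈ 1.005, ∠ ≈ 5.71°
zero (1 + j100·0.0005) = 1 + j0.05 → |·| ≈ 1.0012, ∠ ≈ 2.86°
pole (1 + j100·0.04) = 1 + j4 → |·| ≈ 4.1231, ∠ ≈ 75.96°
pole (1 + j100·0.002) = 1 + j0.2 → |·| ≈ 1.0198, ∠ ≈ 11.31°
|T| = 320 · 1.005 · 1.0012 / (4.1231 · 1.0198) ≈ 76.577
Gain = 20 log₁₀(76.577) ≈ 37.68 dB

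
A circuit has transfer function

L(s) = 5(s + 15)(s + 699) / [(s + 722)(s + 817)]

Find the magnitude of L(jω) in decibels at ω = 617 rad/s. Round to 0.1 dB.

At s = jω = j617:
zero (s+15): 15 + j617 → |·| = √(15²+617²) = √380914 ≈ 617.18, ∠ = arctan(617/15) ≈ 88.61°
zero (s+699): 699 + j617 → |·| = √(699²+617²) = √869290 ≈ 932.36, ∠ = arctan(617/699) ≈ 41.43°
pole (s+722): 722 + j617 → |·| = √(722²+617²) = √901973 ≈ 949.72, ∠ = arctan(617/722) ≈ 40.52°
pole (s+817): 817 + j617 → |·| = √(817²+617²) = √1048178 ≈ 1023.8, ∠ = arctan(617/817) ≈ 37.06°
|L| = 5 · 5.7543e+05 / 9.7232e+05 ≈ 2.9591
Gain = 20 log₁₀(2.9591) ≈ 9.42 dB

9.4 dB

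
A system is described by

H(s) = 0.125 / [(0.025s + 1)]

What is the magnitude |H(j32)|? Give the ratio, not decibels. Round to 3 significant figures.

0.0976

At ω = 32 rad/s:
pole (1 + j32·0.025) = 1 + j0.8 → |·| ≈ 1.2806, ∠ ≈ 38.66°
|H| = 0.125 · 1 / (1.2806) ≈ 0.09761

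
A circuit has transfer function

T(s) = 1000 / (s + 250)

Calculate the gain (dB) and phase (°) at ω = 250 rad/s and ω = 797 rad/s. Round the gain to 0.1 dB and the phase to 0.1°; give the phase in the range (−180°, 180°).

Substitute s = j250:
Numerator: 1000 = 1000 + j0
Denominator: (j250) + 250 = 250 + j250
|N| = √(1000² + 0²) ≈ 1000, ∠N ≈ 0.00°
|D| = √(250² + 250²) ≈ 353.55, ∠D ≈ 45.00°
|T| = 1000 / 353.55 ≈ 2.8285
Gain = 20 log₁₀(2.8285) ≈ 9.03 dB
∠T = 0.00° − 45.00° = -45.00°

Substitute s = j797:
Numerator: 1000 = 1000 + j0
Denominator: (j797) + 250 = 250 + j797
|N| = √(1000² + 0²) ≈ 1000, ∠N ≈ 0.00°
|D| = √(250² + 797²) ≈ 835.29, ∠D ≈ 72.58°
|T| = 1000 / 835.29 ≈ 1.1972
Gain = 20 log₁₀(1.1972) ≈ 1.56 dB
∠T = 0.00° − 72.58° = -72.58°

ω = 250: 9.0 dB, -45.0°; ω = 797: 1.6 dB, -72.6°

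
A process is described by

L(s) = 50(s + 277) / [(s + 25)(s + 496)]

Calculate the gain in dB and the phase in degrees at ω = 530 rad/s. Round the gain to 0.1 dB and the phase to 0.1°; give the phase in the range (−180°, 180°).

At s = jω = j530:
zero (s+277): 277 + j530 → |·| = √(277²+530²) = √357629 ≈ 598.02, ∠ = arctan(530/277) ≈ 62.41°
pole (s+25): 25 + j530 → |·| = √(25²+530²) = √281525 ≈ 530.59, ∠ = arctan(530/25) ≈ 87.30°
pole (s+496): 496 + j530 → |·| = √(496²+530²) = √526916 ≈ 725.89, ∠ = arctan(530/496) ≈ 46.90°
|L| = 50 · 598.02 / 3.8515e+05 ≈ 0.077635
Gain = 20 log₁₀(0.077635) ≈ -22.20 dB
∠L = 62.41° − 134.20° = -71.79°

-22.2 dB, -71.8°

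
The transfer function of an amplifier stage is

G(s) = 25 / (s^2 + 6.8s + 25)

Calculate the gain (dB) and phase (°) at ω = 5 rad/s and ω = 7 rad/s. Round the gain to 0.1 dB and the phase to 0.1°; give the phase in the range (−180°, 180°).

ω = 5: -2.7 dB, -90.0°; ω = 7: -6.6 dB, -116.8°

At s = jω = j5:
quadratic: (j5)² + 6.8·j5 + 25 = 0 + j34 → |·| ≈ 34, ∠ ≈ 90.00°
|G| = 25 / 34 ≈ 0.73529
Gain = 20 log₁₀(0.73529) ≈ -2.67 dB
∠G = 0.00° − 90.00° = -90.00°

At s = jω = j7:
quadratic: (j7)² + 6.8·j7 + 25 = -24 + j47.6 → |·| ≈ 53.308, ∠ ≈ 116.76°
|G| = 25 / 53.308 ≈ 0.46897
Gain = 20 log₁₀(0.46897) ≈ -6.58 dB
∠G = 0.00° − 116.76° = -116.76°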